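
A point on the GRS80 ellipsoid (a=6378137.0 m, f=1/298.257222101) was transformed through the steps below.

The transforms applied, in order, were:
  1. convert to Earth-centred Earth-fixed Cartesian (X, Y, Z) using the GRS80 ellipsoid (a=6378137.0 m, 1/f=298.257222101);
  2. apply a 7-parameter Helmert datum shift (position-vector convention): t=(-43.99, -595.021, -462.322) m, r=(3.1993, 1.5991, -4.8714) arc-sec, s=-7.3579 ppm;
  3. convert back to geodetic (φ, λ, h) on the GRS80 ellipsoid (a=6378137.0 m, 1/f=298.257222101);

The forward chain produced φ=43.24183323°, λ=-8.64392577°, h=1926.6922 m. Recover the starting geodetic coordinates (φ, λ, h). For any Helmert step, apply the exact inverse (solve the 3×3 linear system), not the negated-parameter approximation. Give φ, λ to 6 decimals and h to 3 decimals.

φ=43.245718°, λ=-8.634492°, h=2257.077 m

start: φ=43.241833°, λ=-8.643926°, h=1926.692 m
→ ECEF (a=6378137.000, f=1/298.257222101): X=4602118.5648, Y=-699614.3232, Z=4348431.8720
→ Helmert⁻¹: X=4602179.2060, Y=-698848.2995, Z=4348972.7116
→ geod (Bowring, a=6378137.000): φ=43.24571800°, λ=-8.63449200°, h=2257.0770 m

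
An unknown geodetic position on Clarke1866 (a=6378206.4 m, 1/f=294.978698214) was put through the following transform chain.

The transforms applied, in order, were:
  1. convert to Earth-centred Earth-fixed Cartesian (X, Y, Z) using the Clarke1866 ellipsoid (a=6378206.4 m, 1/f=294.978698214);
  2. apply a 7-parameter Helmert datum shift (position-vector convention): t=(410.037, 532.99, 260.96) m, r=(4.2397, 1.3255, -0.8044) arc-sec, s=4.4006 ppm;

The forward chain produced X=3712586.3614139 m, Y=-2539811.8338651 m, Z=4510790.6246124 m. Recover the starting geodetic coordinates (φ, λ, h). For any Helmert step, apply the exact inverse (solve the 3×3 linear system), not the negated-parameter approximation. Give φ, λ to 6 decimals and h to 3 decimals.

φ=45.274005°, λ=-34.383925°, h=2758.630 m

start: X=3712586.3614, Y=-2539811.8339, Z=4510790.6246 m
→ Helmert⁻¹: X=3712140.9092, Y=-2540226.4546, Z=4510585.8841
→ geod (Bowring, a=6378206.400): φ=45.27400500°, λ=-34.38392500°, h=2758.6300 m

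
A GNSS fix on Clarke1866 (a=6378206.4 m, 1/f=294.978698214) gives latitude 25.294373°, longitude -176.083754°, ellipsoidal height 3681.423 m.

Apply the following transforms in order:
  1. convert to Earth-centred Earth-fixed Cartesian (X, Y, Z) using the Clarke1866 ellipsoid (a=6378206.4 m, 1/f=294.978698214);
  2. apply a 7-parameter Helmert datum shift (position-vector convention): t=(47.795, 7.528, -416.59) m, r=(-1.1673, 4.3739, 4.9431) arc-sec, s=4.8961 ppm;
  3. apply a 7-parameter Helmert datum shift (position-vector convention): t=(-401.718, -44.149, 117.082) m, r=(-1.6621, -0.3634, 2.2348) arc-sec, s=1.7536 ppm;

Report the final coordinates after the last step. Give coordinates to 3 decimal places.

start: φ=25.294373°, λ=-176.083754°, h=3681.423 m
→ ECEF (a=6378206.400, f=1/294.978698214): X=-5760105.8369, Y=-394325.4994, Z=2710011.1656
→ Helmert 7p (PV): X=-5760019.3272, Y=-394442.6060, Z=2709732.2209
→ Helmert 7p (PV): X=-5760431.6463, Y=-394528.0191, Z=2709847.0850

X=-5760431.646 m, Y=-394528.019 m, Z=2709847.085 m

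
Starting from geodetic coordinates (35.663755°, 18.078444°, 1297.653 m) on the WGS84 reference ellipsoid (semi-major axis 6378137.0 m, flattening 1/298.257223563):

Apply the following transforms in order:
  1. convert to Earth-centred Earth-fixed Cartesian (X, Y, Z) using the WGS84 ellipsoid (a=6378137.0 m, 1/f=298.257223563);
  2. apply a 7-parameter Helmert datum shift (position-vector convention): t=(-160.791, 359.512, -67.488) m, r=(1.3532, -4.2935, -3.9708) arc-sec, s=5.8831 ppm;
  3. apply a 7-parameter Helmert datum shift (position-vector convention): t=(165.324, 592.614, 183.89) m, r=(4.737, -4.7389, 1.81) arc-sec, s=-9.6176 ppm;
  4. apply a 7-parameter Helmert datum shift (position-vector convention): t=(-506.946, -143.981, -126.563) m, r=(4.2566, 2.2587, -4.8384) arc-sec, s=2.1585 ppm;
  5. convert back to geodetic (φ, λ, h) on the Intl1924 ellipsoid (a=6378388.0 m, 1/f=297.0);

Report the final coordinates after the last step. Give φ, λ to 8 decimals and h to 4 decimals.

start: φ=35.663755°, λ=18.078444°, h=1297.653 m
→ ECEF (a=6378137.000, f=1/298.257223563): X=4932731.2143, Y=1610211.2664, Z=3698700.9707
→ Helmert 7p (PV): X=4932553.4507, Y=1610461.0255, Z=3698768.4842
→ Helmert 7p (PV): X=4932572.2257, Y=1610996.4904, Z=3699067.1093
→ Helmert 7p (PV): X=4932154.2229, Y=1610663.9458, Z=3698927.7621
→ geod (Bowring, a=6378388.000): φ=35.66833814°, λ=18.08517334°, h=878.4107 m

φ=35.66833814°, λ=18.08517334°, h=878.4107 m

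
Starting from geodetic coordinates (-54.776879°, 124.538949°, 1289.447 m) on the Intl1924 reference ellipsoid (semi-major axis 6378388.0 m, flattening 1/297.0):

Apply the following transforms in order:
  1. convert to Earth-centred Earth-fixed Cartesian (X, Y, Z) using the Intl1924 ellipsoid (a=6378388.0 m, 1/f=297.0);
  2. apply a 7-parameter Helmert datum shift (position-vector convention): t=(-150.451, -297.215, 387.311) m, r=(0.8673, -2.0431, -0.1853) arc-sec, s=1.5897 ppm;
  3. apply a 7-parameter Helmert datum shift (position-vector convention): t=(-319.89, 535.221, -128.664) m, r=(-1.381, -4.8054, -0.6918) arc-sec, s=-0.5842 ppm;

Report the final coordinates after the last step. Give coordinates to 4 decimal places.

X=-2091165.9813 m, Y=3038058.3741 m, Z=-5188079.8605 m

start: φ=-54.776879°, λ=124.538949°, h=1289.447 m
→ ECEF (a=6378388.000, f=1/297.0): X=-2090878.7091, Y=3037821.3408, Z=-5188256.3020
→ Helmert 7p (PV): X=-2090978.3640, Y=3037552.6489, Z=-5187885.1760
→ Helmert 7p (PV): X=-2091165.9813, Y=3038058.3741, Z=-5188079.8605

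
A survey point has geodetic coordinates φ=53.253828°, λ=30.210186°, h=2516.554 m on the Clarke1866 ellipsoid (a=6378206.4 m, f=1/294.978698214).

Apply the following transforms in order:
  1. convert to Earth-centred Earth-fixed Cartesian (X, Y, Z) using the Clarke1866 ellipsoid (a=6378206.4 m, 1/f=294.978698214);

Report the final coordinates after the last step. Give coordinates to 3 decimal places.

X=3306132.023 m, Y=1925001.728 m, Z=5089306.905 m

start: φ=53.253828°, λ=30.210186°, h=2516.554 m
→ ECEF (a=6378206.400, f=1/294.978698214): X=3306132.0227, Y=1925001.7281, Z=5089306.9051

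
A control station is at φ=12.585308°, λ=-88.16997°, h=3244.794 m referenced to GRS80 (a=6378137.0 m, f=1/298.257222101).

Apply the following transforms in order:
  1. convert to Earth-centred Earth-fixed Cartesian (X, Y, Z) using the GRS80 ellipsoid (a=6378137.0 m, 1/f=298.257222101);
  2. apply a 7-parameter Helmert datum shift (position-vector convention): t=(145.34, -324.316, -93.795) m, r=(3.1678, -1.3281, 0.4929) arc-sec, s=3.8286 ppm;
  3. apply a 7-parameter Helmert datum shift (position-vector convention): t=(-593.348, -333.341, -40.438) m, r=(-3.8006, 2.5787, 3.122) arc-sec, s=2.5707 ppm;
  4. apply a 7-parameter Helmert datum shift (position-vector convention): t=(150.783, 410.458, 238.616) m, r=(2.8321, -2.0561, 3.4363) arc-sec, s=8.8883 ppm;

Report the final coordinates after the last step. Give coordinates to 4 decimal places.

start: φ=12.585308°, λ=-88.169970°, h=3244.794 m
→ ECEF (a=6378137.000, f=1/298.257222101): X=198922.1334, Y=-6225866.6153, Z=1381374.2374
→ Helmert 7p (PV): X=199074.2182, Y=-6226235.5075, Z=1381191.3952
→ Helmert 7p (PV): X=198592.8893, Y=-6226556.3914, Z=1381266.7429
→ Helmert 7p (PV): X=198835.4017, Y=-6226216.9339, Z=1381434.1217

X=198835.4017 m, Y=-6226216.9339 m, Z=1381434.1217 m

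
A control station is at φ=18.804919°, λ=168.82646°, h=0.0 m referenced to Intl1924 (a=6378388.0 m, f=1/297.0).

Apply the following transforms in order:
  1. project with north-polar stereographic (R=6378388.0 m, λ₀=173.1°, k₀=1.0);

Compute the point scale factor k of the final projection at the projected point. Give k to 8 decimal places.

1.51246235

start: φ=18.804919°, λ=168.826460°, h=0.000 m
→ into stereo (λ₀=173.1°): φ=18.80491900°, λ−λ₀=-4.27354000°
scale k = 1.51246235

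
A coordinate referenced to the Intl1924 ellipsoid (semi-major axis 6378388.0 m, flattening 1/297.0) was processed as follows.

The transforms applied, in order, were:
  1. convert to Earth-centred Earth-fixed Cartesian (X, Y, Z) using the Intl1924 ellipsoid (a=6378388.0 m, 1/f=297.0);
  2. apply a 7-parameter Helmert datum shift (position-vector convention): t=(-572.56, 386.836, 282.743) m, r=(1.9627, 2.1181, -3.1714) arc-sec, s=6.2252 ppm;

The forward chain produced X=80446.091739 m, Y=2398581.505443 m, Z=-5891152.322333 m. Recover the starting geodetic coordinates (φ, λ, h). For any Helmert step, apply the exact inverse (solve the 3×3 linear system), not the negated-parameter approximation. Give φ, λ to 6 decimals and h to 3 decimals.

start: X=80446.0917, Y=2398581.5054, Z=-5891152.3223 m
→ Helmert⁻¹: X=81041.7733, Y=2398124.9269, Z=-5891420.3772
→ geod (Bowring, a=6378388.000): φ=-67.97427100°, λ=88.06449400°, h=1366.6740 m

φ=-67.974271°, λ=88.064494°, h=1366.674 m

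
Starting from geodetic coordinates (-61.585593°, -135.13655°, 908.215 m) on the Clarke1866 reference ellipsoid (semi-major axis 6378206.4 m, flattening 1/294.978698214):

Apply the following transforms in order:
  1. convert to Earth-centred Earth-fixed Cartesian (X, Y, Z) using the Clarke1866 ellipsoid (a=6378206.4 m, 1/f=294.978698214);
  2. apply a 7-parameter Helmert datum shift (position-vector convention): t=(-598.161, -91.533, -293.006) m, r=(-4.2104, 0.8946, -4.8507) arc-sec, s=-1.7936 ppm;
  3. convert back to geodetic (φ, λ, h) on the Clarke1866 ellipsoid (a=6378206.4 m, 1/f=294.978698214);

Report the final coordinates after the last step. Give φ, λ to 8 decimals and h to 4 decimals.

φ=-61.58199171°, λ=-135.14341837°, h=1386.6865 m

start: φ=-61.585593°, λ=-135.136550°, h=908.215 m
→ ECEF (a=6378206.400, f=1/294.978698214): X=-2157166.4160, Y=-2146908.7221, Z=-5587289.7793
→ Helmert 7p (PV): X=-2157835.4292, Y=-2147059.7256, Z=-5587519.5841
→ geod (Bowring, a=6378206.400): φ=-61.58199171°, λ=-135.14341837°, h=1386.6865 m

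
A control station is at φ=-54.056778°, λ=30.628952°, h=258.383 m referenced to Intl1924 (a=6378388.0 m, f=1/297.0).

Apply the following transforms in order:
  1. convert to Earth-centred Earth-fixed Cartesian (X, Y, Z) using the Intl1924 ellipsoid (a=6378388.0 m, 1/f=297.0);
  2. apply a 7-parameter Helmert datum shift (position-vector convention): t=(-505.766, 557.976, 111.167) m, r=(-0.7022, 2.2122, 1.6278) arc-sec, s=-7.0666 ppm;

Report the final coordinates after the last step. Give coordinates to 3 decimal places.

start: φ=-54.056778°, λ=30.628952°, h=258.383 m
→ ECEF (a=6378388.000, f=1/297.0): X=3228912.6710, Y=1911776.5369, Z=-5140768.8679
→ Helmert 7p (PV): X=3228313.8657, Y=1912328.9840, Z=-5140662.5115

X=3228313.866 m, Y=1912328.984 m, Z=-5140662.511 m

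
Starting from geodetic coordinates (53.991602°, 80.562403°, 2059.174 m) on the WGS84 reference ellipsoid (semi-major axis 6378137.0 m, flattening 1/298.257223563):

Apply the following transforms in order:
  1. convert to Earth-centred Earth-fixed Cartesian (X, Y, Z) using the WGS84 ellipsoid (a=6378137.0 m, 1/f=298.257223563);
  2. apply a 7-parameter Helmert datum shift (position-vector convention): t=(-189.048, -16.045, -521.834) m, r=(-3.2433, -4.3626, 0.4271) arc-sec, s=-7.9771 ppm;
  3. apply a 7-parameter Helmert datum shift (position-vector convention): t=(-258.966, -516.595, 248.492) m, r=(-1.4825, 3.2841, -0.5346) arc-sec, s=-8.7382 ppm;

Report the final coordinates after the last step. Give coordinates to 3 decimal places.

X=615922.225 m, Y=3707823.246 m, Z=5137419.128 m

start: φ=53.991602°, λ=80.562403°, h=2059.174 m
→ ECEF (a=6378137.000, f=1/298.257223563): X=616405.4804, Y=3708300.4820, Z=5137860.0797
→ Helmert 7p (PV): X=616095.1695, Y=3708336.9187, Z=5137251.9889
→ Helmert 7p (PV): X=615922.2246, Y=3707823.2457, Z=5137419.1284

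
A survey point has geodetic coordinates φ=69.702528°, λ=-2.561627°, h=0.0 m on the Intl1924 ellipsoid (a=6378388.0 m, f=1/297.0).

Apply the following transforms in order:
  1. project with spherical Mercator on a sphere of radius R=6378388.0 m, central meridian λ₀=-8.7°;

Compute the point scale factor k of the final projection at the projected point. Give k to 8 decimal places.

2.88272274

start: φ=69.702528°, λ=-2.561627°, h=0.000 m
→ into merc (λ₀=-8.7°): φ=69.70252800°, λ−λ₀=6.13837300°
scale k = 2.88272274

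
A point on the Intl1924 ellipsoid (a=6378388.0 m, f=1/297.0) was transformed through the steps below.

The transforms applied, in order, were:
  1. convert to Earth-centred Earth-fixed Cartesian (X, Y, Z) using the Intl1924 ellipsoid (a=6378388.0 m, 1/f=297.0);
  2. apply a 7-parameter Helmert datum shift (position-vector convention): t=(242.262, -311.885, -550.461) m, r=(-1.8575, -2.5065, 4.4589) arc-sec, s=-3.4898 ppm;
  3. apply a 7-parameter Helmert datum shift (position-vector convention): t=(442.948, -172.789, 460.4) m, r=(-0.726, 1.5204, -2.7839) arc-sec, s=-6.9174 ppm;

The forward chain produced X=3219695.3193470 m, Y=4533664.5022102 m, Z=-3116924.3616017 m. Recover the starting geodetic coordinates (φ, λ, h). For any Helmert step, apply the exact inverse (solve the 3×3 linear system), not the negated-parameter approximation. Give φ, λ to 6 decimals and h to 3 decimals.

start: X=3219695.3193, Y=4533664.5022, Z=-3116924.3616 m
→ Helmert⁻¹: X=3219236.4257, Y=4533923.0753, Z=-3117366.6383
→ Helmert⁻¹: X=3219065.5398, Y=4534209.2645, Z=-3116825.3396
→ geod (Bowring, a=6378388.000): φ=-29.43611700°, λ=54.62712200°, h=1406.0630 m

φ=-29.436117°, λ=54.627122°, h=1406.063 m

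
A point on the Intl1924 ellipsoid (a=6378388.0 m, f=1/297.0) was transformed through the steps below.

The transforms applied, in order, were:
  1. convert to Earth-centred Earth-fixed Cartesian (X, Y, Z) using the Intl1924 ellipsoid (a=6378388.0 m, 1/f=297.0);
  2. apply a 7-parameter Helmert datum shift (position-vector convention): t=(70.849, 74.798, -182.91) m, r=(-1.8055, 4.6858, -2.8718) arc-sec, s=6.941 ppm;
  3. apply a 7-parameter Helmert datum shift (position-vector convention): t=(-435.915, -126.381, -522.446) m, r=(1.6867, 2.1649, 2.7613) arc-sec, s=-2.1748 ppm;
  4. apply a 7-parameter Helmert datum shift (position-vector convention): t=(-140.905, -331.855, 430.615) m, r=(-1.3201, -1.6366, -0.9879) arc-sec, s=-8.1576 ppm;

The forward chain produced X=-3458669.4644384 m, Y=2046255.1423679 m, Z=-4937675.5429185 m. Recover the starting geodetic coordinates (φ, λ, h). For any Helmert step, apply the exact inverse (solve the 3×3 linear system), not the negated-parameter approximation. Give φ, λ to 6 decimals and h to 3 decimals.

φ=-51.048941°, λ=149.380734°, h=546.987 m

start: X=-3458669.4644, Y=2046255.1424, Z=-4937675.5429 m
→ Helmert⁻¹: X=-3458605.7564, Y=2046618.7318, Z=-4938105.9008
→ Helmert⁻¹: X=-3458098.1378, Y=2046755.4813, Z=-4937647.2253
→ Helmert⁻¹: X=-3458061.3123, Y=2046661.5507, Z=-4937490.6877
→ geod (Bowring, a=6378388.000): φ=-51.04894100°, λ=149.38073400°, h=546.9870 m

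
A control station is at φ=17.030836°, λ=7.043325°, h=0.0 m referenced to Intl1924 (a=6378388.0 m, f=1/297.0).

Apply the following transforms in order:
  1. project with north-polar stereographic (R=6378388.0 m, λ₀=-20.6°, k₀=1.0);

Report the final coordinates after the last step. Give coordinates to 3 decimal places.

E=4377151.157 m, N=-8357319.992 m

start: φ=17.030836°, λ=7.043325°, h=0.000 m
→ stereo (R=6378388.0, λ₀=-20.6°): E=4377151.1571, N=-8357319.9922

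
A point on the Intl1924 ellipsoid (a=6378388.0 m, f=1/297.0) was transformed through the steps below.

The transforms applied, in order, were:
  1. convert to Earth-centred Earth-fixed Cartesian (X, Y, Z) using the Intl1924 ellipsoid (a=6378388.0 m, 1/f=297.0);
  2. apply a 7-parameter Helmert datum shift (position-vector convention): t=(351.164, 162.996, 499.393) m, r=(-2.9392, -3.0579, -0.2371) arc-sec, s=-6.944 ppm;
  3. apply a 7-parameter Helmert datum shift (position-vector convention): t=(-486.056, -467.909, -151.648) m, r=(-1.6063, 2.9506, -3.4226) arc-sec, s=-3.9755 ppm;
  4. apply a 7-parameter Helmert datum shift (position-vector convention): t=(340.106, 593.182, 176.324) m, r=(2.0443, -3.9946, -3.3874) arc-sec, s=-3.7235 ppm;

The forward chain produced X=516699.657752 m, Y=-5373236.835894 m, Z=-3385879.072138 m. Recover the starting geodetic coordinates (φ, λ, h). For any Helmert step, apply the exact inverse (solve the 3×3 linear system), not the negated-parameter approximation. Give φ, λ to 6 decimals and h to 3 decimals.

φ=-32.275500°, λ=-84.508402°, h=332.179 m

start: X=516699.6578, Y=-5373236.8359, Z=-3385879.0721 m
→ Helmert⁻¹: X=516384.1523, Y=-5373875.1061, Z=-3386024.7439
→ Helmert⁻¹: X=517009.8604, Y=-5373393.6122, Z=-3385921.0064
→ Helmert⁻¹: X=516618.2553, Y=-5373545.0718, Z=-3386528.1449
→ geod (Bowring, a=6378388.000): φ=-32.27550000°, λ=-84.50840200°, h=332.1790 m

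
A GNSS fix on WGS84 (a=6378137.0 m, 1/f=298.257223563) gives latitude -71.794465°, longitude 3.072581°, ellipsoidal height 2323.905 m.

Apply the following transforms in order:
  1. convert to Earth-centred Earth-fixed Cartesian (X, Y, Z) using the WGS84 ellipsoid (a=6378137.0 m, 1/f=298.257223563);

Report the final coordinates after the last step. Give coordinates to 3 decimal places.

X=1996598.196 m, Y=107173.640 m, Z=-6038767.548 m

start: φ=-71.794465°, λ=3.072581°, h=2323.905 m
→ ECEF (a=6378137.000, f=1/298.257223563): X=1996598.1962, Y=107173.6396, Z=-6038767.5479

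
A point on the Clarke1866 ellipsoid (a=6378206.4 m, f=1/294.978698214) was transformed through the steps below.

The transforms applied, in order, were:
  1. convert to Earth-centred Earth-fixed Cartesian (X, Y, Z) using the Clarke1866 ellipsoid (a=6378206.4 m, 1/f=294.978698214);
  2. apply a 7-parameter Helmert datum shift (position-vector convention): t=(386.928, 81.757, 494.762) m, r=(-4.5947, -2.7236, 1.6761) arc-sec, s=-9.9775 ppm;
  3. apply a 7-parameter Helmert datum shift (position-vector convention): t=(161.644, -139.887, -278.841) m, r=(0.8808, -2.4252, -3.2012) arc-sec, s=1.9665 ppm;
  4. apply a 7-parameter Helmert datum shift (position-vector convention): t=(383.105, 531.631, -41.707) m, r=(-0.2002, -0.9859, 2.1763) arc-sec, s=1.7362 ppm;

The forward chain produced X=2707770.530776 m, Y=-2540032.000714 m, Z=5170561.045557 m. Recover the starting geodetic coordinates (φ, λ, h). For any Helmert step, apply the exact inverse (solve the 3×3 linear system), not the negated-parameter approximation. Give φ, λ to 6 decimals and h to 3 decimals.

start: X=2707770.5308, Y=-2540032.0007, Z=5170561.0456 m
→ Helmert⁻¹: X=2707380.6336, Y=-2540592.8049, Z=5170578.3688
→ Helmert⁻¹: X=2707313.8893, Y=-2540383.8243, Z=5170826.0576
→ Helmert⁻¹: X=2707001.5954, Y=-2540628.0981, Z=5170290.5444
→ geod (Bowring, a=6378206.400): φ=54.50409400°, λ=-43.18407400°, h=1189.4260 m

φ=54.504094°, λ=-43.184074°, h=1189.426 m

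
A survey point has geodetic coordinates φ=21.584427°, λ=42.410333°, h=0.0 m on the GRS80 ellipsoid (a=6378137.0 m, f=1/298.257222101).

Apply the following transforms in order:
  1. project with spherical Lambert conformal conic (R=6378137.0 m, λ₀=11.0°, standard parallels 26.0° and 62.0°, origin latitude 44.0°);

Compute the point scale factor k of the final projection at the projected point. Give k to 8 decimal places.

start: φ=21.584427°, λ=42.410333°, h=0.000 m
→ into lcc (λ₀=11.0°): φ=21.58442700°, λ−λ₀=31.41033300°
scale k = 1.02588684

1.02588684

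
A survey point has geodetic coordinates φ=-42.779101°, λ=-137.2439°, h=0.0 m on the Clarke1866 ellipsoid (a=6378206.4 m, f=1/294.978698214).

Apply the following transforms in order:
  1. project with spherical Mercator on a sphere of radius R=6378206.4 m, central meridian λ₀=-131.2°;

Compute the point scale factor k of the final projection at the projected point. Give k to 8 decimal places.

start: φ=-42.779101°, λ=-137.243900°, h=0.000 m
→ into merc (λ₀=-131.2°): φ=-42.77910100°, λ−λ₀=-6.04390000°
scale k = 1.36243931

1.36243931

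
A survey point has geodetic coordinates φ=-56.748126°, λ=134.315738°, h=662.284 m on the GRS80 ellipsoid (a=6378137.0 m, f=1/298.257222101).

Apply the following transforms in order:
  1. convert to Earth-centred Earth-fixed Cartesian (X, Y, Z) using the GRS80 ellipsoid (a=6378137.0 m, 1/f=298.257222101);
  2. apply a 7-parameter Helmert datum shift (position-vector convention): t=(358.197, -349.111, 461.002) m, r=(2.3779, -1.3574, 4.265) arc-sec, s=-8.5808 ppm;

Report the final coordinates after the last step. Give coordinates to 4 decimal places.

start: φ=-56.748126°, λ=134.315738°, h=662.284 m
→ ECEF (a=6378137.000, f=1/298.257222101): X=-2449222.9770, Y=2508433.2201, Z=-5311126.2085
→ Helmert 7p (PV): X=-2448860.6794, Y=2508073.1700, Z=-5310606.8327

X=-2448860.6794 m, Y=2508073.1700 m, Z=-5310606.8327 m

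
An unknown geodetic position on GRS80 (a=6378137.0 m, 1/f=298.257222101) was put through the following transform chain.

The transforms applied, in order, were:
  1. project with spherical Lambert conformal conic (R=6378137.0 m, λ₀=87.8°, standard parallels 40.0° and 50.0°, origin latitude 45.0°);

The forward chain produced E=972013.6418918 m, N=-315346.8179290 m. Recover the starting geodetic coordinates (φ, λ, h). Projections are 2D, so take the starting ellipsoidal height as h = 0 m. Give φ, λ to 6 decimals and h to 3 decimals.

start: E=972013.6419, N=-315346.8179 m
→ lcc⁻¹: φ=41.52245000°, λ=99.52615700°

φ=41.522450°, λ=99.526157°, h=0.000 m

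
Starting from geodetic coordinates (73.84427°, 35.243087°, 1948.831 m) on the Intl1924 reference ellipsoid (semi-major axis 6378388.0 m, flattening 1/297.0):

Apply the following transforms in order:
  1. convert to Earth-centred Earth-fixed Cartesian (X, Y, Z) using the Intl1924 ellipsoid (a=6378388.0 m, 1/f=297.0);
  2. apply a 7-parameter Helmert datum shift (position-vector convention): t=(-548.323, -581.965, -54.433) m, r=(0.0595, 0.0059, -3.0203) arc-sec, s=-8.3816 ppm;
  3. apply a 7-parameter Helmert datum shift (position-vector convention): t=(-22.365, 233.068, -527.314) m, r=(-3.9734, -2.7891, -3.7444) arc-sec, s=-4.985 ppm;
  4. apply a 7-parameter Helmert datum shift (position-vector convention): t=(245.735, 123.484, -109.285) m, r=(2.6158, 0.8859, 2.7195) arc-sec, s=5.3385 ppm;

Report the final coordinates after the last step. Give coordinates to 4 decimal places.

start: φ=73.844270°, λ=35.243087°, h=1948.831 m
→ ECEF (a=6378388.000, f=1/297.0): X=1454441.8453, Y=1027634.7583, Z=6106143.6374
→ Helmert 7p (PV): X=1453896.5538, Y=1027021.1218, Z=6106038.2799
→ Helmert 7p (PV): X=1453803.0198, Y=1027340.3007, Z=6105480.4027
→ Helmert 7p (PV): X=1454069.1939, Y=1027411.0083, Z=6105410.4963

X=1454069.1939 m, Y=1027411.0083 m, Z=6105410.4963 m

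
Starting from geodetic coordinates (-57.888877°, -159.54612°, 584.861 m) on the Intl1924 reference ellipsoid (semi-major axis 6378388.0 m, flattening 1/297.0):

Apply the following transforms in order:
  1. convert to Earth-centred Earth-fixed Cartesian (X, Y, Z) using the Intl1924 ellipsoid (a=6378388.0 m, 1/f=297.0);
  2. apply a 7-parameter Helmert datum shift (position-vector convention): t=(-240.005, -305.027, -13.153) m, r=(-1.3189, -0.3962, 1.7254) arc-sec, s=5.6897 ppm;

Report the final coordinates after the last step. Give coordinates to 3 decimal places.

start: φ=-57.888877°, λ=-159.546120°, h=584.861 m
→ ECEF (a=6378388.000, f=1/297.0): X=-3184736.1048, Y=-1187803.0195, Z=-5379777.7196
→ Helmert 7p (PV): X=-3184973.9603, Y=-1188175.8447, Z=-5379820.0042

X=-3184973.960 m, Y=-1188175.845 m, Z=-5379820.004 m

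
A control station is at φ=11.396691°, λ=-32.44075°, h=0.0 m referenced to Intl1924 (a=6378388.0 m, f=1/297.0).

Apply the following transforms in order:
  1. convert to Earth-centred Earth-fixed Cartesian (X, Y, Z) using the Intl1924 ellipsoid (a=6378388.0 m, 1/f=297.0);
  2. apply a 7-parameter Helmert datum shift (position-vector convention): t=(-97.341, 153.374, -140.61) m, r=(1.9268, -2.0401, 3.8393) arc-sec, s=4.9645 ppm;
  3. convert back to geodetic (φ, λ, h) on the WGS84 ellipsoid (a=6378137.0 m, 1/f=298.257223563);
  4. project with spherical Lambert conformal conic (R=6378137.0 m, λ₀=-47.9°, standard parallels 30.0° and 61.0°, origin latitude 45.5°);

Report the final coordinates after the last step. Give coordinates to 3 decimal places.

E=1905915.043 m, N=-3691250.517 m

start: φ=11.396691°, λ=-32.440750°, h=0.000 m
→ ECEF (a=6378388.000, f=1/297.0): X=5277572.5043, Y=-3354516.9582, Z=1252065.3639
→ Helmert 7p (PV): X=5277551.4194, Y=-3354293.6995, Z=1251951.8329
→ geod (Bowring, a=6378137.000): φ=11.39561163°, λ=-32.43912725°, h=90.1694 m
→ lcc (R=6378137.0, λ₀=-47.9°): E=1905915.0426, N=-3691250.5174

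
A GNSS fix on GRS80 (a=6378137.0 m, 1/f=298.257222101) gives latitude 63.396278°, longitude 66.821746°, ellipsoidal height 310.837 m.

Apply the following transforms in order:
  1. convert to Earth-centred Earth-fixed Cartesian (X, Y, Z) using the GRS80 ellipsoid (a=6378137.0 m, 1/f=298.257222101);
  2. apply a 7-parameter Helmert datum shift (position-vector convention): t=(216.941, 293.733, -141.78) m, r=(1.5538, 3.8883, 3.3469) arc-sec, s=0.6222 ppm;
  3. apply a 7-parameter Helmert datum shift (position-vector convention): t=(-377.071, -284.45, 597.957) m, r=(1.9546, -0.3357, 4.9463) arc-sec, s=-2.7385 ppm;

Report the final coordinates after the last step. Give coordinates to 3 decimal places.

start: φ=63.396278°, λ=66.821746°, h=310.837 m
→ ECEF (a=6378137.000, f=1/298.257222101): X=1127271.0815, Y=2632879.8310, Z=5680173.0237
→ Helmert 7p (PV): X=1127553.0792, Y=2633150.7046, Z=5680033.3613
→ Helmert 7p (PV): X=1127100.5324, Y=2632832.2579, Z=5680642.5508

X=1127100.532 m, Y=2632832.258 m, Z=5680642.551 m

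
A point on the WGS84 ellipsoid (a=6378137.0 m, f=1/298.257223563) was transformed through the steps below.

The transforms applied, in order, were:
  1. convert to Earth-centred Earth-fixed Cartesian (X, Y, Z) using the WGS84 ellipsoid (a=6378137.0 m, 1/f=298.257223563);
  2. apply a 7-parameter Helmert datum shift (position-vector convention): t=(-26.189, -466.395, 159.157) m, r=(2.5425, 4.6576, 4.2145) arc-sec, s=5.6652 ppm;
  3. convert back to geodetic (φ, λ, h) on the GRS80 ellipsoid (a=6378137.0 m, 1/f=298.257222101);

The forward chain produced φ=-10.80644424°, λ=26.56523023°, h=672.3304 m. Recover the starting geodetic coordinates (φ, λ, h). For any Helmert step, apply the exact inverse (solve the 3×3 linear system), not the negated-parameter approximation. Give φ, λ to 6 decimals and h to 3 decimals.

φ=-10.806618°, λ=26.567537°, h=893.822 m

start: φ=-10.806444°, λ=26.565230°, h=672.330 m
→ ECEF (a=6378137.000, f=1/298.257222101): X=5604852.9625, Y=2802448.3751, Z=-1188108.7354
→ Helmert⁻¹: X=5604931.4961, Y=2802769.7227, Z=-1188169.1455
→ geod (Bowring, a=6378137.000): φ=-10.80661800°, λ=26.56753700°, h=893.8220 m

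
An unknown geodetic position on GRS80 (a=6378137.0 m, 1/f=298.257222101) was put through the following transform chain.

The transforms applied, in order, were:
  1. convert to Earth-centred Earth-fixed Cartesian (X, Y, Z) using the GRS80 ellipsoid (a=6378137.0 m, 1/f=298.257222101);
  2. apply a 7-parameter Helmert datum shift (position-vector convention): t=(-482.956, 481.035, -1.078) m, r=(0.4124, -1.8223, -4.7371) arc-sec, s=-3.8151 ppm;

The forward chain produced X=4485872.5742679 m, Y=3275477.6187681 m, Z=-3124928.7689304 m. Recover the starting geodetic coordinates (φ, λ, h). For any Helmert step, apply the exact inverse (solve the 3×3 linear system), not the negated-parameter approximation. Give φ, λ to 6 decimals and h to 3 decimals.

φ=-29.526850°, λ=36.130518°, h=286.267 m

start: X=4485872.5743, Y=3275477.6188, Z=-3124928.7689 m
→ Helmert⁻¹: X=4486269.8213, Y=3275105.8624, Z=-3124985.7962
→ geod (Bowring, a=6378137.000): φ=-29.52685000°, λ=36.13051800°, h=286.2670 m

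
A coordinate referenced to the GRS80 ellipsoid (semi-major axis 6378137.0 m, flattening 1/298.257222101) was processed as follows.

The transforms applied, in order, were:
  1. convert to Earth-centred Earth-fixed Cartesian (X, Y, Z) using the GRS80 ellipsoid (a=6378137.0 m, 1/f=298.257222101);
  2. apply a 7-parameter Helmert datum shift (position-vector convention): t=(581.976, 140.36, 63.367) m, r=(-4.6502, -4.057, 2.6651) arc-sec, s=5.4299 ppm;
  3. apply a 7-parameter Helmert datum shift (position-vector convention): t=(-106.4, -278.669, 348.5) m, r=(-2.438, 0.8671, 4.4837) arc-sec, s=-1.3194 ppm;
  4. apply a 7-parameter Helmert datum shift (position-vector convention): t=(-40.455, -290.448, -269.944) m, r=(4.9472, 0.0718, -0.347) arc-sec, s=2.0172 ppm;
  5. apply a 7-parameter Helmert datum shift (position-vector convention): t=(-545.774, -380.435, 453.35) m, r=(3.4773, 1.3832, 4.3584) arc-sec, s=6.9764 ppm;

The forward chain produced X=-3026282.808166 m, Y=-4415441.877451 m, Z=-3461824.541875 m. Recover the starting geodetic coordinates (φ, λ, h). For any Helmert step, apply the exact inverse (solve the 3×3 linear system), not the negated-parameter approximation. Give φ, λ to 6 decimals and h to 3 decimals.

φ=-33.074244°, λ=-124.433342°, h=2673.478 m

start: X=-3026282.8082, Y=-4415441.8775, Z=-3461824.5419 m
→ Helmert⁻¹: X=-3025785.9983, Y=-4415025.0734, Z=-3462199.5982
→ Helmert⁻¹: X=-3025730.8076, Y=-4414813.8409, Z=-3461817.8360
→ Helmert⁻¹: X=-3025709.8042, Y=-4414434.3020, Z=-3462235.8011
→ Helmert⁻¹: X=-3026400.4857, Y=-4414433.5307, Z=-3462320.3649
→ geod (Bowring, a=6378137.000): φ=-33.07424400°, λ=-124.43334200°, h=2673.4780 m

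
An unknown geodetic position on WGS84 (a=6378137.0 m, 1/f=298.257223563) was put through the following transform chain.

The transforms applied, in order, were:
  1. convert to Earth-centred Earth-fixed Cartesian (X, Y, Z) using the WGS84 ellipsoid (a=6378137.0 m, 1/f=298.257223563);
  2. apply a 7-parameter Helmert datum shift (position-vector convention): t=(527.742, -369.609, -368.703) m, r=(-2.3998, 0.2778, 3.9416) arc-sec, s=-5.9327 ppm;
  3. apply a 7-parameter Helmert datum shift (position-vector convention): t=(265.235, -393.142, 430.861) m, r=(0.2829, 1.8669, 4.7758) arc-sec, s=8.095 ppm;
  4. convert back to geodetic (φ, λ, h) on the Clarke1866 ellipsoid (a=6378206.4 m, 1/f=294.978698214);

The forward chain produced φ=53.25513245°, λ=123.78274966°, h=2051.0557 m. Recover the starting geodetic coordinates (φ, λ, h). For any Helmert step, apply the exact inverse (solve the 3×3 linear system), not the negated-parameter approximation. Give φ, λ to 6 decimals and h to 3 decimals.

start: φ=53.255132°, λ=123.782750°, h=2051.056 m
→ ECEF (a=6378206.400, f=1/294.978698214): X=-2127054.9678, Y=3179427.0987, Z=5089020.7846
→ Helmert⁻¹: X=-2127275.4131, Y=3179850.7337, Z=5088525.1165
→ Helmert⁻¹: X=-2127761.8605, Y=3180220.6626, Z=5088958.1454
→ geod (Bowring, a=6378137.000): φ=53.24516900°, λ=123.78494000°, h=2547.5250 m

φ=53.245169°, λ=123.784940°, h=2547.525 m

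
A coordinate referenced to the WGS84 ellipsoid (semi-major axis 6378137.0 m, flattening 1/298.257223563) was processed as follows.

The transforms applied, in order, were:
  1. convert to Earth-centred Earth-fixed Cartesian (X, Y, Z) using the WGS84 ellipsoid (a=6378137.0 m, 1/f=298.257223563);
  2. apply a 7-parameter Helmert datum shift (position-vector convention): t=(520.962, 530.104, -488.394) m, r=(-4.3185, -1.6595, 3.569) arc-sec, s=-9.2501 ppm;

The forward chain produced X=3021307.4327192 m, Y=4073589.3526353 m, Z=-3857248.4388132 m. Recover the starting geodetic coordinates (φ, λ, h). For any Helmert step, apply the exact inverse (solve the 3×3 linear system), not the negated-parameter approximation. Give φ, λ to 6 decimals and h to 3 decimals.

start: X=3021307.4327, Y=4073589.3526, Z=-3857248.4388 m
→ Helmert⁻¹: X=3020853.8616, Y=4073125.4026, Z=-3856734.7471
→ geod (Bowring, a=6378137.000): φ=-37.43981200°, λ=53.43733500°, h=777.1090 m

φ=-37.439812°, λ=53.437335°, h=777.109 m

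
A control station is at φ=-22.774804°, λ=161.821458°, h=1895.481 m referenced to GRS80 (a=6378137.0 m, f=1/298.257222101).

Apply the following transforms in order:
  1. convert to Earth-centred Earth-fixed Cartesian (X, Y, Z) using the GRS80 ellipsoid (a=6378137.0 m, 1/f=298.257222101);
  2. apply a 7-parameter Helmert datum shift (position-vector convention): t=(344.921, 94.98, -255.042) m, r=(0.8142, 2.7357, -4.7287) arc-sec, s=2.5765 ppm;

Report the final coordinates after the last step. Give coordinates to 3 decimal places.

X=-5591461.253 m, Y=1836408.024 m, Z=-2454657.708 m

start: φ=-22.774804°, λ=161.821458°, h=1895.481 m
→ ECEF (a=6378137.000, f=1/298.257222101): X=-5591801.3078, Y=1836170.4299, Z=-2454477.7551
→ Helmert 7p (PV): X=-5591461.2530, Y=1836408.0241, Z=-2454657.7085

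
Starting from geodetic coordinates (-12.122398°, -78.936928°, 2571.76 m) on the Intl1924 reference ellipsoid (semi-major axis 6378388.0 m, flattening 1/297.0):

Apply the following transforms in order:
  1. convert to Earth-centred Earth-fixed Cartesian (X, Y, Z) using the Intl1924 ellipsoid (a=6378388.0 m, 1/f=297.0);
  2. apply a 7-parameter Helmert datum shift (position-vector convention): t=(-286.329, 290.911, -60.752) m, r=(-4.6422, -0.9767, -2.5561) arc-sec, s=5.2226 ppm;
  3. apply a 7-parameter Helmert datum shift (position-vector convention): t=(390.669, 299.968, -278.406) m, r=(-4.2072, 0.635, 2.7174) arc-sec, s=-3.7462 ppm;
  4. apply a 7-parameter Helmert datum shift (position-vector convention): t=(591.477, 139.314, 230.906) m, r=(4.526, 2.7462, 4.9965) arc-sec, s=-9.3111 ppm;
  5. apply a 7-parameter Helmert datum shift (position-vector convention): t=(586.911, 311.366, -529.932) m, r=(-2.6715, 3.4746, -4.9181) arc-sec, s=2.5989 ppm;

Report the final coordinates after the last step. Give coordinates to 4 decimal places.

X=1198558.5414 m, Y=-6122613.6382 m, Z=-1331656.6961 m

start: φ=-12.122398°, λ=-78.936928°, h=2571.760 m
→ ECEF (a=6378388.000, f=1/297.0): X=1197312.9061, Y=-6123643.4842, Z=-1331199.0068
→ Helmert 7p (PV): X=1196963.2472, Y=-6123429.3523, Z=-1331123.2220
→ Helmert 7p (PV): X=1197426.0059, Y=-6123117.8265, Z=-1331275.4267
→ Helmert 7p (PV): X=1198136.9325, Y=-6122863.2822, Z=-1331182.4237
→ Helmert 7p (PV): X=1198558.5414, Y=-6122613.6382, Z=-1331656.6961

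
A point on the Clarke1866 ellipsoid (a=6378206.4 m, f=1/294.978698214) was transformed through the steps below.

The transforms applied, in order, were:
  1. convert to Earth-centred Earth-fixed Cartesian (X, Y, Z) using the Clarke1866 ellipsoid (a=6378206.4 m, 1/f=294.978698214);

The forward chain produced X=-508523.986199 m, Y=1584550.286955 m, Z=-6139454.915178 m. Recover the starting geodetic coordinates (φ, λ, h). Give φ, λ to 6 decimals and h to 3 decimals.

φ=-74.931849°, λ=107.792806°, h=2941.845 m

start: X=-508523.9862, Y=1584550.2870, Z=-6139454.9152 m
→ geod (Bowring, a=6378206.400): φ=-74.93184900°, λ=107.79280600°, h=2941.8450 m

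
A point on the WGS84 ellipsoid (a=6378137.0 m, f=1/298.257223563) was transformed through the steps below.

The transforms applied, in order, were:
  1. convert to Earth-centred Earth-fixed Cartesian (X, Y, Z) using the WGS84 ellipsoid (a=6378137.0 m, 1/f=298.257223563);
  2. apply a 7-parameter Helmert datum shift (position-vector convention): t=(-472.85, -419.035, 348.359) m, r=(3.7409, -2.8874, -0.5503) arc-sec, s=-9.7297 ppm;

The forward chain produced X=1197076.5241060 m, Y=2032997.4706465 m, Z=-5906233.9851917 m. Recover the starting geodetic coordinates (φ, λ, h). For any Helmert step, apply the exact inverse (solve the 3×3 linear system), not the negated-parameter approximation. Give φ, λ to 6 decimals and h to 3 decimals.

start: X=1197076.5241, Y=2032997.4706, Z=-5906233.9852 m
→ Helmert⁻¹: X=1197472.9163, Y=2033332.3590, Z=-5906693.4542
→ geod (Bowring, a=6378137.000): φ=-68.35538700°, λ=59.50525900°, h=931.0680 m

φ=-68.355387°, λ=59.505259°, h=931.068 m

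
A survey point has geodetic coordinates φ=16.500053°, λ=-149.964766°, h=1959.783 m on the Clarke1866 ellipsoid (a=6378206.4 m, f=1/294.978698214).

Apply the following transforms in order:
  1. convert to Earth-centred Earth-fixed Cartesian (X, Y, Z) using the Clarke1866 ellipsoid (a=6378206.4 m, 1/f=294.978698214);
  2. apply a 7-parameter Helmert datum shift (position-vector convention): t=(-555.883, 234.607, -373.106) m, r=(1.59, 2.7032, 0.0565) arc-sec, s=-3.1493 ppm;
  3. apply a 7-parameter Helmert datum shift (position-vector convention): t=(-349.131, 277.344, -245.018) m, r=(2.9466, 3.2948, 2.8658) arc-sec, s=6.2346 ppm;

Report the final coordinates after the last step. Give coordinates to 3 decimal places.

X=-5298237.287 m, Y=-3062419.260 m, Z=1799774.750 m

start: φ=16.500053°, λ=-149.964766°, h=1959.783 m
→ ECEF (a=6378206.400, f=1/294.978698214): X=-5297411.6616, Y=-3062807.1116, Z=1800300.6297
→ Helmert 7p (PV): X=-5297926.4288, Y=-3062578.1876, Z=1799967.6693
→ Helmert 7p (PV): X=-5298237.2870, Y=-3062419.2599, Z=1799774.7503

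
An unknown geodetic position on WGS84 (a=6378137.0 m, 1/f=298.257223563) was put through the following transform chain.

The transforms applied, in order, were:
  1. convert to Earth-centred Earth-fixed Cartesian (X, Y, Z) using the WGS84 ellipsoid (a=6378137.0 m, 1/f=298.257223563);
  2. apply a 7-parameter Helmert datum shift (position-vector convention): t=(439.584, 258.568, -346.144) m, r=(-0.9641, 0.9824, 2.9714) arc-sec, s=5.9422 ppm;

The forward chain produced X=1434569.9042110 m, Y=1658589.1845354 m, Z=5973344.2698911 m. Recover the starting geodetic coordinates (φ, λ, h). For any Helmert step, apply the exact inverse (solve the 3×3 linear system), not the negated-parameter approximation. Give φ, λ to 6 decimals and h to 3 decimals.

φ=69.970522°, λ=49.145891°, h=3996.801 m

start: X=1434569.9042, Y=1658589.1845, Z=5973344.2699 m
→ Helmert⁻¹: X=1434117.2356, Y=1658272.1815, Z=5973669.4986
→ geod (Bowring, a=6378137.000): φ=69.97052200°, λ=49.14589100°, h=3996.8010 m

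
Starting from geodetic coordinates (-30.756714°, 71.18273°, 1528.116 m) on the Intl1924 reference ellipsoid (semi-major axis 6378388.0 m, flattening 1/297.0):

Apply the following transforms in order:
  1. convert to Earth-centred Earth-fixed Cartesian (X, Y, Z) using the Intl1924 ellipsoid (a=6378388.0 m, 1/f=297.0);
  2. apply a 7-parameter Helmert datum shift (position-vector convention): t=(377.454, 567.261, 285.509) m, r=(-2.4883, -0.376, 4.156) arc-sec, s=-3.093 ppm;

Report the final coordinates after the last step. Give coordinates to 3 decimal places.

X=1770234.302 m, Y=5194641.792 m, Z=-3243336.795 m

start: φ=-30.756714°, λ=71.182730°, h=1528.116 m
→ ECEF (a=6378388.000, f=1/297.0): X=1769961.0646, Y=5194094.0625, Z=-3243572.9036
→ Helmert 7p (PV): X=1770234.3020, Y=5194641.7916, Z=-3243336.7952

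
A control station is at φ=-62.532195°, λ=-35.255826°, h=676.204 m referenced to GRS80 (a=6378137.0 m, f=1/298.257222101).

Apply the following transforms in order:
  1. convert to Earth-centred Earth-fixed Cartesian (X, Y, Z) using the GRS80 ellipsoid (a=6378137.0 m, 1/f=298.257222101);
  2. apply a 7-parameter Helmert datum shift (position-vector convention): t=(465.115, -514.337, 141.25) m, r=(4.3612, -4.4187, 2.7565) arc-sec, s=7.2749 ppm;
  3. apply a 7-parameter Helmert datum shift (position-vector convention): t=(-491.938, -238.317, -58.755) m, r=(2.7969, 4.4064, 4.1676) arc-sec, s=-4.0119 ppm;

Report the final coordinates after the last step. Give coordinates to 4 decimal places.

X=2408967.2201 m, Y=-1703311.5034 m, Z=-5636712.2494 m

start: φ=-62.532195°, λ=-35.255826°, h=676.204 m
→ ECEF (a=6378137.000, f=1/298.257222101): X=2408928.6755, Y=-1702829.7851, Z=-5636717.3828
→ Helmert 7p (PV): X=2409554.8250, Y=-1703205.1352, Z=-5636601.5382
→ Helmert 7p (PV): X=2408967.2201, Y=-1703311.5034, Z=-5636712.2494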